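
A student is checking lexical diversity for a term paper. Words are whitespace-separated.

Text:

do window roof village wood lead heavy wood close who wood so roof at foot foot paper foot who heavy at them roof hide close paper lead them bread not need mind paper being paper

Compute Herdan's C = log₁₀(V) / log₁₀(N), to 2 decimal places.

N = 35, V = 20.
log₁₀(V) = 1.301030, log₁₀(N) = 1.544068
C = 1.301030 / 1.544068 = 0.84

0.84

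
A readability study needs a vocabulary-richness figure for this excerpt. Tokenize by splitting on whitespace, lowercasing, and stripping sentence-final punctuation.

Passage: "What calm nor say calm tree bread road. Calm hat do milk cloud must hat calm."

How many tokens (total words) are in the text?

Tokens: what, calm, nor, say, calm, tree, bread, road, calm, hat, do, milk, cloud, must, hat, calm
N = 16

16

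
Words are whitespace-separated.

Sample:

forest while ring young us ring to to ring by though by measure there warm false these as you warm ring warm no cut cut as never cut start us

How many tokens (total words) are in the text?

30

Tokens: forest, while, ring, young, us, ring, to, to, ring, by, though, by, measure, there, warm, false, these, as, you, warm, ring, warm, no, cut, cut, as, never, cut, start, us
N = 30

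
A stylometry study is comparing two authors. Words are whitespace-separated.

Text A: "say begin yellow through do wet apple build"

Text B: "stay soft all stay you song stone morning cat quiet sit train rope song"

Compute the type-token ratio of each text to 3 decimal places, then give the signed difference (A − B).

TTR(A) = 8/8 = 1.000
TTR(B) = 12/14 = 0.857
Difference = 1.000 − 0.857 = 0.143

0.143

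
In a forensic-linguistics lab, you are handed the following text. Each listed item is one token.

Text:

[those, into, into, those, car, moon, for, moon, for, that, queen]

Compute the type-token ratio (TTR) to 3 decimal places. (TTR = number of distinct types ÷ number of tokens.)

0.636

N = 11 tokens, V = 7 types.
TTR = V / N = 7 / 11 = 0.636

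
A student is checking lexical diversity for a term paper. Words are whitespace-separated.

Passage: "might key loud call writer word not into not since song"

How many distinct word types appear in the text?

10

Distinct types: {call, into, key, loud, might, not, since, song, word, writer}
V = 10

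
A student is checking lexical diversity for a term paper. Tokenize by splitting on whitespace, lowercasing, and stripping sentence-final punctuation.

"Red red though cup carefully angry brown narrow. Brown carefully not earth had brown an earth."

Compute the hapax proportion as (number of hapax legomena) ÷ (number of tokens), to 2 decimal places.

0.44

Frequencies: brown:3, red:2, carefully:2, earth:2, though:1, cup:1, angry:1, narrow:1, not:1, had:1, an:1
Hapax count = 7; token count = 16.
Ratio = 7 / 16 = 0.44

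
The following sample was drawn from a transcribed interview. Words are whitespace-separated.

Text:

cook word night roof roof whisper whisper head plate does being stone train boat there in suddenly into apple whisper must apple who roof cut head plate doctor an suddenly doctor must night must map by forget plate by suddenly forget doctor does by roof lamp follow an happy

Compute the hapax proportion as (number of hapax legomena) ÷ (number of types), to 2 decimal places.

Frequencies: roof:4, whisper:3, plate:3, suddenly:3, must:3, doctor:3, by:3, night:2, head:2, does:2, apple:2, an:2, forget:2, cook:1, word:1, being:1, stone:1, train:1, boat:1, there:1, … (8 more, each freq 1)
Hapax count = 15; type count = 28.
Ratio = 15 / 28 = 0.54

0.54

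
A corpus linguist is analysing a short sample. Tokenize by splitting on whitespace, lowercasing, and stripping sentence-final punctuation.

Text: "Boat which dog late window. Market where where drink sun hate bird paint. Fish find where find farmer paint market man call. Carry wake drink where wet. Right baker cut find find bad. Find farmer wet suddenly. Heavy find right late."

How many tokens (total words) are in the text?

Tokens: boat, which, dog, late, window, market, where, where, drink, sun, hate, bird, paint, fish, find, where, find, farmer, paint, market, man, call, carry, wake, drink, where, wet, right, baker, cut, find, find, bad, find, farmer, wet, suddenly, heavy, find, right, late
N = 41

41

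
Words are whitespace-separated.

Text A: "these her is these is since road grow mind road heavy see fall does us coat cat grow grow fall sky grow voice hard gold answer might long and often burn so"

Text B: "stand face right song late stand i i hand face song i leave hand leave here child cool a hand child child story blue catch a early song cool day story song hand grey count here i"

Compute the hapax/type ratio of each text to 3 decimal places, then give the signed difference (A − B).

A: hapax=20, V=25, ratio=0.800
B: hapax=8, V=19, ratio=0.421
Difference = 0.800 − 0.421 = 0.379

0.379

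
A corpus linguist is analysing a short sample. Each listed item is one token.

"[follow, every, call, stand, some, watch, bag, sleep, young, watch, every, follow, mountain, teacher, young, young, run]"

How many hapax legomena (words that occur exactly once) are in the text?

8

Frequencies: young:3, follow:2, every:2, watch:2, call:1, stand:1, some:1, bag:1, sleep:1, mountain:1, teacher:1, run:1
Hapax (freq=1): bag, call, mountain, run, sleep, some, stand, teacher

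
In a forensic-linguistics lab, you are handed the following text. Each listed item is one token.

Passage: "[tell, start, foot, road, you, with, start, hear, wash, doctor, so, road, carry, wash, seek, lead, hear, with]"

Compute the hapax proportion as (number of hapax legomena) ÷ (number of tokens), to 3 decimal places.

Frequencies: start:2, road:2, with:2, hear:2, wash:2, tell:1, foot:1, you:1, doctor:1, so:1, carry:1, seek:1, lead:1
Hapax count = 8; token count = 18.
Ratio = 8 / 18 = 0.444

0.444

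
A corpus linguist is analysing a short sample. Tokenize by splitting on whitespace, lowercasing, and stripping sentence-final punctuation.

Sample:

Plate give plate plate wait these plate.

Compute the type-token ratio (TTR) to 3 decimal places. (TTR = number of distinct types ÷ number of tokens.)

0.571

N = 7 tokens, V = 4 types.
TTR = V / N = 4 / 7 = 0.571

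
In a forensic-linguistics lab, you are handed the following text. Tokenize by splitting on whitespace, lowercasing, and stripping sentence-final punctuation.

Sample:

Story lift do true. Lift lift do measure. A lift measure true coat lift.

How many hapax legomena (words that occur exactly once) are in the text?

Frequencies: lift:5, do:2, true:2, measure:2, story:1, a:1, coat:1
Hapax (freq=1): a, coat, story

3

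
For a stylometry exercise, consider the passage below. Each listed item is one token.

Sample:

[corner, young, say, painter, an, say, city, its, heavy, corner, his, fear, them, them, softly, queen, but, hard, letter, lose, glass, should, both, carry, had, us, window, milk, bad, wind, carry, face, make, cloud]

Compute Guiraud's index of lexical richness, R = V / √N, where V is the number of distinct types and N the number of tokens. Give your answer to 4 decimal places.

N = 34, V = 30.
√N = 5.830952
R = 30 / 5.830952 = 5.1450

5.1450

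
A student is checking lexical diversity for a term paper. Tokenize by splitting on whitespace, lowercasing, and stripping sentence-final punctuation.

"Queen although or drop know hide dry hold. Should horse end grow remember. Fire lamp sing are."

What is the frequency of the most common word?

1

Frequencies: queen:1, although:1, or:1, drop:1, know:1, hide:1, dry:1, hold:1, should:1, horse:1, end:1, grow:1, remember:1, fire:1, lamp:1, sing:1, are:1
Most common: 'queen' with frequency 1.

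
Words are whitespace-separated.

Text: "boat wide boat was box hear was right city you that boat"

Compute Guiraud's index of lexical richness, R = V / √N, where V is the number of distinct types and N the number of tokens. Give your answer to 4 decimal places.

N = 12, V = 9.
√N = 3.464102
R = 9 / 3.464102 = 2.5981

2.5981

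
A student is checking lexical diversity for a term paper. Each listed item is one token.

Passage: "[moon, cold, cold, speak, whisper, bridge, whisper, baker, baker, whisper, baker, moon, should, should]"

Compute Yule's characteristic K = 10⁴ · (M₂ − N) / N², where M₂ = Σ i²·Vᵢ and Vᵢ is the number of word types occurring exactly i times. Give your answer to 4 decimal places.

Frequencies: whisper:3, baker:3, moon:2, cold:2, should:2, speak:1, bridge:1
N = 14. Frequency spectrum: V_1=2, V_2=3, V_3=2
M₂ = 1²·2 + 2²·3 + 3²·2 = 32
K = 10000 × (32 − 14) / 14² = 918.3673

918.3673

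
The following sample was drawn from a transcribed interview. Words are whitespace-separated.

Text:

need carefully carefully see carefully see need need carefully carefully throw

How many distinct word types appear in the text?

Distinct types: {carefully, need, see, throw}
V = 4

4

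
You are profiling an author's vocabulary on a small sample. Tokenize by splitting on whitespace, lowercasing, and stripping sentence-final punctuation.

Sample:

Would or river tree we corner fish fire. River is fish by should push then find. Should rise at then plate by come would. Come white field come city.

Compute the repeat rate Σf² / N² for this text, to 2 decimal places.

Frequencies: come:3, would:2, river:2, fish:2, by:2, should:2, then:2, or:1, tree:1, we:1, corner:1, fire:1, is:1, push:1, find:1, rise:1, at:1, plate:1, white:1, field:1, … (1 more, each freq 1)
Σf² = 47; N² = 841
Repeat rate = 47 / 841 = 0.06

0.06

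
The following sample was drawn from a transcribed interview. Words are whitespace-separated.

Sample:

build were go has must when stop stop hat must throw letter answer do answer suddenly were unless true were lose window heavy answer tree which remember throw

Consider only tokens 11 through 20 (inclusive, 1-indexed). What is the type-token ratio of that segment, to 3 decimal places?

Segment tokens 11–20: throw, letter, answer, do, answer, suddenly, were, unless, true, were
Segment N = 10, segment V = 8.
TTR = 8 / 10 = 0.800

0.800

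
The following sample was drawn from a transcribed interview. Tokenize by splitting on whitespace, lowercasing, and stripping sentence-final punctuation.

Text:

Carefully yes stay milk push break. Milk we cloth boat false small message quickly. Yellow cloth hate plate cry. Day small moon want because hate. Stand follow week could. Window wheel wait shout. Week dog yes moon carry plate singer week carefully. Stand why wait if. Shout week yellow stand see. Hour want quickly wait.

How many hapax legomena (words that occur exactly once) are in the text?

Frequencies: week:4, stand:3, wait:3, carefully:2, yes:2, milk:2, cloth:2, small:2, quickly:2, yellow:2, hate:2, plate:2, moon:2, want:2, shout:2, stay:1, push:1, break:1, we:1, boat:1, … (16 more, each freq 1)
Hapax (freq=1): because, boat, break, carry, could, cry, day, dog, false, follow, hour, if, message, push, see, singer, stay, we, wheel, why, window

21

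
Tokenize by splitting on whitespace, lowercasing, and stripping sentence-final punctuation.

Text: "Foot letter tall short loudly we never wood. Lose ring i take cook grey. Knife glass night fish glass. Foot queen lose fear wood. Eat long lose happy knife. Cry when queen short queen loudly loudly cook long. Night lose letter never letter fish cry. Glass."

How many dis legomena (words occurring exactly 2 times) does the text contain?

Frequencies: lose:4, letter:3, loudly:3, glass:3, queen:3, foot:2, short:2, never:2, wood:2, cook:2, knife:2, night:2, fish:2, long:2, cry:2, tall:1, we:1, ring:1, i:1, take:1, … (5 more, each freq 1)
Words with frequency 2: cook, cry, fish, foot, knife, long, never, night, short, wood

10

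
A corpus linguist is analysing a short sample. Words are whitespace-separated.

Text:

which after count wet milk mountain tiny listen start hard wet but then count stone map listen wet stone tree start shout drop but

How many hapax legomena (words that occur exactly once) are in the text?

Frequencies: wet:3, count:2, listen:2, start:2, but:2, stone:2, which:1, after:1, milk:1, mountain:1, tiny:1, hard:1, then:1, map:1, tree:1, shout:1, drop:1
Hapax (freq=1): after, drop, hard, map, milk, mountain, shout, then, tiny, tree, which

11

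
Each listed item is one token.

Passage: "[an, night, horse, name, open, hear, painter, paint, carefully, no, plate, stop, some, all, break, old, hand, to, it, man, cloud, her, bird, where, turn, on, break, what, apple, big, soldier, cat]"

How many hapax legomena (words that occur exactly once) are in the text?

Frequencies: break:2, an:1, night:1, horse:1, name:1, open:1, hear:1, painter:1, paint:1, carefully:1, no:1, plate:1, stop:1, some:1, all:1, old:1, hand:1, to:1, it:1, man:1, … (11 more, each freq 1)
Hapax (freq=1): all, an, apple, big, bird, carefully, cat, cloud, hand, hear, her, horse, it, man, name, night, no, old, on, open, paint, painter, plate, soldier, some, stop, to, turn, what, where

30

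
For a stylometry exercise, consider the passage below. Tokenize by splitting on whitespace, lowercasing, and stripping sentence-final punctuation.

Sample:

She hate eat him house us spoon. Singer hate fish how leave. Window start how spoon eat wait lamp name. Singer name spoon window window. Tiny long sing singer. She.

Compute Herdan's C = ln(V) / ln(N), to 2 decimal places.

0.87

N = 30, V = 19.
ln(V) = 2.944439, ln(N) = 3.401197
C = 2.944439 / 3.401197 = 0.87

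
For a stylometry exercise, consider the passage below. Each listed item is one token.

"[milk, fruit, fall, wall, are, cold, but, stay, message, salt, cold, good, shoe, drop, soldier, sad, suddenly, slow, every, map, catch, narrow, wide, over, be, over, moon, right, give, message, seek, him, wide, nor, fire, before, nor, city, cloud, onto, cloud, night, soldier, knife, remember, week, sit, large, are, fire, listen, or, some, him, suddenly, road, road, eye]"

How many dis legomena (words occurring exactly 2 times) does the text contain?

Frequencies: are:2, cold:2, message:2, soldier:2, suddenly:2, wide:2, over:2, him:2, nor:2, fire:2, cloud:2, road:2, milk:1, fruit:1, fall:1, wall:1, but:1, stay:1, salt:1, good:1, … (26 more, each freq 1)
Words with frequency 2: are, cloud, cold, fire, him, message, nor, over, road, soldier, suddenly, wide

12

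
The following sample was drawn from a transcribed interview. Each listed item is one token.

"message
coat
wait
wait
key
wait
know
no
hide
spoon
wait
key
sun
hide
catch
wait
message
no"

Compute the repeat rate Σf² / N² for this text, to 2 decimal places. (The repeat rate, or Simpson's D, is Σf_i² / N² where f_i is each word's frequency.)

Frequencies: wait:5, message:2, key:2, no:2, hide:2, coat:1, know:1, spoon:1, sun:1, catch:1
Σf² = 46; N² = 324
Repeat rate = 46 / 324 = 0.14

0.14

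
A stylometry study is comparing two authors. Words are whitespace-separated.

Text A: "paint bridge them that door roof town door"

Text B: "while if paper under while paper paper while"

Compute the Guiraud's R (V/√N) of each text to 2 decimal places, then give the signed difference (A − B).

1.06

A: V=7, N=8, R=2.47
B: V=4, N=8, R=1.41
Difference = 2.47 − 1.41 = 1.06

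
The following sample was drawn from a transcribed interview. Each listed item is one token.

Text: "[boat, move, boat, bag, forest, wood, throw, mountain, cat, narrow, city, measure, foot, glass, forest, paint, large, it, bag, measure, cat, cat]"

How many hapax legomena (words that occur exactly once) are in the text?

11

Frequencies: cat:3, boat:2, bag:2, forest:2, measure:2, move:1, wood:1, throw:1, mountain:1, narrow:1, city:1, foot:1, glass:1, paint:1, large:1, it:1
Hapax (freq=1): city, foot, glass, it, large, mountain, move, narrow, paint, throw, wood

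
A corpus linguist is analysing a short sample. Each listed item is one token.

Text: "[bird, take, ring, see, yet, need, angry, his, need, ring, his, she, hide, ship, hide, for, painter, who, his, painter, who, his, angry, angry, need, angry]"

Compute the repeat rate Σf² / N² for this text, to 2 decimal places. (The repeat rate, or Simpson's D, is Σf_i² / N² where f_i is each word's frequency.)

0.09

Frequencies: angry:4, his:4, need:3, ring:2, hide:2, painter:2, who:2, bird:1, take:1, see:1, yet:1, she:1, ship:1, for:1
Σf² = 64; N² = 676
Repeat rate = 64 / 676 = 0.09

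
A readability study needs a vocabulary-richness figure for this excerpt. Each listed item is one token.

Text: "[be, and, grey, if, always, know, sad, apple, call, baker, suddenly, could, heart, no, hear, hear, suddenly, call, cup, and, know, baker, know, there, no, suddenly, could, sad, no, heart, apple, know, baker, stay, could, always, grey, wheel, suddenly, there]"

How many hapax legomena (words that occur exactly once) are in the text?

5

Frequencies: know:4, suddenly:4, baker:3, could:3, no:3, and:2, grey:2, always:2, sad:2, apple:2, call:2, heart:2, hear:2, there:2, be:1, if:1, cup:1, stay:1, wheel:1
Hapax (freq=1): be, cup, if, stay, wheel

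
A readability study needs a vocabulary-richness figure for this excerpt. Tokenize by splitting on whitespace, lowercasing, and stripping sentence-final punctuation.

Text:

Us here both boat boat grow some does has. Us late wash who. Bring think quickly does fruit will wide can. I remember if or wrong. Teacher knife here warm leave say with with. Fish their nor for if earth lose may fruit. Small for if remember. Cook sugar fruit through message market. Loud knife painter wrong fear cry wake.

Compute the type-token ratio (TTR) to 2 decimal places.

0.78

N = 60 tokens, V = 47 types.
TTR = V / N = 47 / 60 = 0.78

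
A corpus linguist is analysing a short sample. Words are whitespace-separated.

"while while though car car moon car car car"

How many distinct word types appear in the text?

4

Distinct types: {car, moon, though, while}
V = 4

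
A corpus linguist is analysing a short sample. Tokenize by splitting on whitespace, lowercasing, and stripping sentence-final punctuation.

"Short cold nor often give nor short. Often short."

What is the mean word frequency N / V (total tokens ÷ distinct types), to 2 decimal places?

1.80

N = 9 tokens, V = 5 types.
Mean frequency = N / V = 9 / 5 = 1.80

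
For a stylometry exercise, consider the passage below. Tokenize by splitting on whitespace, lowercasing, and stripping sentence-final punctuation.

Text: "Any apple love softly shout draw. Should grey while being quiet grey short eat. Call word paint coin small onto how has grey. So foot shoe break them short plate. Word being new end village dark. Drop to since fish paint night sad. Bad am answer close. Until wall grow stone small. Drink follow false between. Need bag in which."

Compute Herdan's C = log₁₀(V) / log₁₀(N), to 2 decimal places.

N = 60, V = 53.
log₁₀(V) = 1.724276, log₁₀(N) = 1.778151
C = 1.724276 / 1.778151 = 0.97

0.97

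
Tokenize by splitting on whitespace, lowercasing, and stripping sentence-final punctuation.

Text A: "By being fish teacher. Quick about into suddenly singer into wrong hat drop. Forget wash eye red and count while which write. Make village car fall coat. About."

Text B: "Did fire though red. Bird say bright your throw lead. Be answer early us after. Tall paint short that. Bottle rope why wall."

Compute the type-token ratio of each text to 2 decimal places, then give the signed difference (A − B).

TTR(A) = 26/28 = 0.93
TTR(B) = 23/23 = 1.00
Difference = 0.93 − 1.00 = -0.07

-0.07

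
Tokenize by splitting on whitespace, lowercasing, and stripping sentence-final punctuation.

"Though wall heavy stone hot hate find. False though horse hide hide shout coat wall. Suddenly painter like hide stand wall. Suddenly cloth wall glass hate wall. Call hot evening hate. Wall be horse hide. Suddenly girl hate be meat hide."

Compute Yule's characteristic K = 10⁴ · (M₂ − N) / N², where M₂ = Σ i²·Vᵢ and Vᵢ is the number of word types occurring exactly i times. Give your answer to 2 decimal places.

452.11

Frequencies: wall:6, hide:5, hate:4, suddenly:3, though:2, hot:2, horse:2, be:2, heavy:1, stone:1, find:1, false:1, shout:1, coat:1, painter:1, like:1, stand:1, cloth:1, glass:1, call:1, … (3 more, each freq 1)
N = 41. Frequency spectrum: V_1=15, V_2=4, V_3=1, V_4=1, V_5=1, V_6=1
M₂ = 1²·15 + 2²·4 + 3²·1 + 4²·1 + 5²·1 + 6²·1 = 117
K = 10000 × (117 − 41) / 41² = 452.11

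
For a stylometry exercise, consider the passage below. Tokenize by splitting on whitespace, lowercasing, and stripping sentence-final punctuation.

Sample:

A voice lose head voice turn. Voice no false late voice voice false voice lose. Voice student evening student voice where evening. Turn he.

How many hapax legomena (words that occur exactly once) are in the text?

6

Frequencies: voice:8, lose:2, turn:2, false:2, student:2, evening:2, a:1, head:1, no:1, late:1, where:1, he:1
Hapax (freq=1): a, he, head, late, no, where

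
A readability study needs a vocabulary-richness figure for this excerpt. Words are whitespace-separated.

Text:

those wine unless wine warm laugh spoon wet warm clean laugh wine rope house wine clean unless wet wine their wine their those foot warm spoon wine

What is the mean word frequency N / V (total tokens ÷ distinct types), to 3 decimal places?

2.250

N = 27 tokens, V = 12 types.
Mean frequency = N / V = 27 / 12 = 2.250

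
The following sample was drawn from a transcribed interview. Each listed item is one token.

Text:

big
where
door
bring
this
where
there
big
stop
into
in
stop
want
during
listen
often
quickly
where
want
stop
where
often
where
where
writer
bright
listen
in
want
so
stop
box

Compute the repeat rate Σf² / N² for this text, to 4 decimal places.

Frequencies: where:6, stop:4, want:3, big:2, in:2, listen:2, often:2, door:1, bring:1, this:1, there:1, into:1, during:1, quickly:1, writer:1, bright:1, so:1, box:1
Σf² = 88; N² = 1024
Repeat rate = 88 / 1024 = 0.0859

0.0859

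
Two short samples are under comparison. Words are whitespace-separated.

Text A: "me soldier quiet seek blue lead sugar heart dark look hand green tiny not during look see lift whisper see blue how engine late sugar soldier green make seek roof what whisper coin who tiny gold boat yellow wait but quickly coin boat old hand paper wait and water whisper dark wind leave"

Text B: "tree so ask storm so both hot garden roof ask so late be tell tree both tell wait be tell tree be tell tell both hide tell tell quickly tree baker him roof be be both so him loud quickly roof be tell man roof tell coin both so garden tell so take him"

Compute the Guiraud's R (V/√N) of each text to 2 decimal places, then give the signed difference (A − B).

2.50

A: V=38, N=53, R=5.22
B: V=20, N=54, R=2.72
Difference = 5.22 − 2.72 = 2.50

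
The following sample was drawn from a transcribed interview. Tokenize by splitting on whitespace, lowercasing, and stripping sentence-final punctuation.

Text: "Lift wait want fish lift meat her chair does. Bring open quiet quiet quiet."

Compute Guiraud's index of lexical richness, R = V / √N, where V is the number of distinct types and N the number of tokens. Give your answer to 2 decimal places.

2.94

N = 14, V = 11.
√N = 3.741657
R = 11 / 3.741657 = 2.94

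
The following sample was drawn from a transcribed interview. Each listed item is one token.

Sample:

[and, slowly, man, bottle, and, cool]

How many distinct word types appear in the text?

Distinct types: {and, bottle, cool, man, slowly}
V = 5

5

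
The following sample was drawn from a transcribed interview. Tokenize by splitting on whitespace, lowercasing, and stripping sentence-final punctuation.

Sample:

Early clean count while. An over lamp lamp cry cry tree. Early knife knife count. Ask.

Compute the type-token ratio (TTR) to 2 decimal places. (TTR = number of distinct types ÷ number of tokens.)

N = 16 tokens, V = 11 types.
TTR = V / N = 11 / 16 = 0.69

0.69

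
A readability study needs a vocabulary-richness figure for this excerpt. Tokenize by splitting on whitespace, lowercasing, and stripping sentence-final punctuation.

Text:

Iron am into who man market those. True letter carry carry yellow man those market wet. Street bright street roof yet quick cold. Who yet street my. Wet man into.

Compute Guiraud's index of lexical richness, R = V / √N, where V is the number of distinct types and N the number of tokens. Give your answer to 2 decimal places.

N = 30, V = 19.
√N = 5.477226
R = 19 / 5.477226 = 3.47

3.47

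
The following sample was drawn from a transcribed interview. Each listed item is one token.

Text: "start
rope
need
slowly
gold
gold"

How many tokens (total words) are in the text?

Tokens: start, rope, need, slowly, gold, gold
N = 6

6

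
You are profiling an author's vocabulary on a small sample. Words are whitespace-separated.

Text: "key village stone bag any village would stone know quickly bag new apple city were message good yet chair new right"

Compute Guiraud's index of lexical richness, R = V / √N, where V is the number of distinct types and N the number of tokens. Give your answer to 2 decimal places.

3.71

N = 21, V = 17.
√N = 4.582576
R = 17 / 4.582576 = 3.71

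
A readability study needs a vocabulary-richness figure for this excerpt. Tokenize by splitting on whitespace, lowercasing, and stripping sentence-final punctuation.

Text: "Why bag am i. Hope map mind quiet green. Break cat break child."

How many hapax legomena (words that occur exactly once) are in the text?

Frequencies: break:2, why:1, bag:1, am:1, i:1, hope:1, map:1, mind:1, quiet:1, green:1, cat:1, child:1
Hapax (freq=1): am, bag, cat, child, green, hope, i, map, mind, quiet, why

11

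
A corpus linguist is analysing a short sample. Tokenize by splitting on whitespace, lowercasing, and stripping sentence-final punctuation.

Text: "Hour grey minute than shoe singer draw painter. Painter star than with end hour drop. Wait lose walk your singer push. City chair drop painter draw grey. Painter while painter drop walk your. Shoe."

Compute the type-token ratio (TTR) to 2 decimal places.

N = 34 tokens, V = 20 types.
TTR = V / N = 20 / 34 = 0.59

0.59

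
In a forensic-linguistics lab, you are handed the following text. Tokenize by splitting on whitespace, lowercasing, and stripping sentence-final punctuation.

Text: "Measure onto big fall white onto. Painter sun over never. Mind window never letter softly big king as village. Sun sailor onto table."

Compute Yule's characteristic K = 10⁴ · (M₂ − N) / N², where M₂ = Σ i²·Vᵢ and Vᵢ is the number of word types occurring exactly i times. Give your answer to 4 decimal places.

226.8431

Frequencies: onto:3, big:2, sun:2, never:2, measure:1, fall:1, white:1, painter:1, over:1, mind:1, window:1, letter:1, softly:1, king:1, as:1, village:1, sailor:1, table:1
N = 23. Frequency spectrum: V_1=14, V_2=3, V_3=1
M₂ = 1²·14 + 2²·3 + 3²·1 = 35
K = 10000 × (35 − 23) / 23² = 226.8431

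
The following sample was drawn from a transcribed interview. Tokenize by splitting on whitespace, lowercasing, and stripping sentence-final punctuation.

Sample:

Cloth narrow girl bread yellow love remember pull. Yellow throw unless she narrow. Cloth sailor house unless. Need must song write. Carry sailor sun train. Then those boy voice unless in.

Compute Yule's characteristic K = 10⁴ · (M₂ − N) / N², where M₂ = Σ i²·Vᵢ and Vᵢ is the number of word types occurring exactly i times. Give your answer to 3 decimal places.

145.682

Frequencies: unless:3, cloth:2, narrow:2, yellow:2, sailor:2, girl:1, bread:1, love:1, remember:1, pull:1, throw:1, she:1, house:1, need:1, must:1, song:1, write:1, carry:1, sun:1, train:1, … (5 more, each freq 1)
N = 31. Frequency spectrum: V_1=20, V_2=4, V_3=1
M₂ = 1²·20 + 2²·4 + 3²·1 = 45
K = 10000 × (45 − 31) / 31² = 145.682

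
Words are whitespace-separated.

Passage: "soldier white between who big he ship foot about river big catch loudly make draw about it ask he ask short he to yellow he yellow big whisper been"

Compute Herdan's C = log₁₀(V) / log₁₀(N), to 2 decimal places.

N = 29, V = 21.
log₁₀(V) = 1.322219, log₁₀(N) = 1.462398
C = 1.322219 / 1.462398 = 0.90

0.90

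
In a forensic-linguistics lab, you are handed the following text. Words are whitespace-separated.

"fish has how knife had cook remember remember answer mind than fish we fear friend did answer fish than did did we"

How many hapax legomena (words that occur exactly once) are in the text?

Frequencies: fish:3, did:3, remember:2, answer:2, than:2, we:2, has:1, how:1, knife:1, had:1, cook:1, mind:1, fear:1, friend:1
Hapax (freq=1): cook, fear, friend, had, has, how, knife, mind

8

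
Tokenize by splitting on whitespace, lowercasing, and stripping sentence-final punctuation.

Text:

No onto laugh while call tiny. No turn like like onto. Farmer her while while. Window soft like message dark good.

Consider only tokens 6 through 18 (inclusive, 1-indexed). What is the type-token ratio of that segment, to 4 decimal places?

Segment tokens 6–18: tiny, no, turn, like, like, onto, farmer, her, while, while, window, soft, like
Segment N = 13, segment V = 10.
TTR = 10 / 13 = 0.7692

0.7692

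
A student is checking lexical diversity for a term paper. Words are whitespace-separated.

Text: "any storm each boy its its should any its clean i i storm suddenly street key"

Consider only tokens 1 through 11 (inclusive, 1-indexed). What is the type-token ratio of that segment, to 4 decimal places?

Segment tokens 1–11: any, storm, each, boy, its, its, should, any, its, clean, i
Segment N = 11, segment V = 8.
TTR = 8 / 11 = 0.7273

0.7273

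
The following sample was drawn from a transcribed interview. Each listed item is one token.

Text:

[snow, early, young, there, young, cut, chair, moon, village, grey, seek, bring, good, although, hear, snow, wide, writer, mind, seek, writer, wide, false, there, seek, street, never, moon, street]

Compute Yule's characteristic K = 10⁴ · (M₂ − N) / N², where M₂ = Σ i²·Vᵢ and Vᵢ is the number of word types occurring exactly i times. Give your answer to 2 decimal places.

237.81

Frequencies: seek:3, snow:2, young:2, there:2, moon:2, wide:2, writer:2, street:2, early:1, cut:1, chair:1, village:1, grey:1, bring:1, good:1, although:1, hear:1, mind:1, false:1, never:1
N = 29. Frequency spectrum: V_1=12, V_2=7, V_3=1
M₂ = 1²·12 + 2²·7 + 3²·1 = 49
K = 10000 × (49 − 29) / 29² = 237.81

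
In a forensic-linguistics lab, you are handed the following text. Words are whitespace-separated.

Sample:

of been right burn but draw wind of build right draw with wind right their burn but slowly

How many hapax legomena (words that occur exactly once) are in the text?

5

Frequencies: right:3, of:2, burn:2, but:2, draw:2, wind:2, been:1, build:1, with:1, their:1, slowly:1
Hapax (freq=1): been, build, slowly, their, with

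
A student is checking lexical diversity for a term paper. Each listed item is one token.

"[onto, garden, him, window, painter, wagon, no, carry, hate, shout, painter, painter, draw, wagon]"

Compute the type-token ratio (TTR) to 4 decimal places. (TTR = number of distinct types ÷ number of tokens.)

N = 14 tokens, V = 11 types.
TTR = V / N = 11 / 14 = 0.7857

0.7857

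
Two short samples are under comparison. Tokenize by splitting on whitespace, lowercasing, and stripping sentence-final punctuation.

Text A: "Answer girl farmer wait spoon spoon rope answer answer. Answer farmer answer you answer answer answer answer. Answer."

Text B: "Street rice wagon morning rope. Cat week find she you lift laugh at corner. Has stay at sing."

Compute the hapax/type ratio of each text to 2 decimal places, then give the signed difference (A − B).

A: hapax=4, V=7, ratio=0.57
B: hapax=16, V=17, ratio=0.94
Difference = 0.57 − 0.94 = -0.37

-0.37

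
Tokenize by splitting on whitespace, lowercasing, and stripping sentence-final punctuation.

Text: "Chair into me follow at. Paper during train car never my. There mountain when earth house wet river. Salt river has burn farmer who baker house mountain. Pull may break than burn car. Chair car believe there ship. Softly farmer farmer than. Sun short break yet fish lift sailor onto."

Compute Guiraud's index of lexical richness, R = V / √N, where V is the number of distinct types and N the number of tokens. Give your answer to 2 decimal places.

5.37

N = 50, V = 38.
√N = 7.071068
R = 38 / 7.071068 = 5.37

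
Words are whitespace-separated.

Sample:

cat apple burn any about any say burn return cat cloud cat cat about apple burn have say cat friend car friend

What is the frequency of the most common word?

Frequencies: cat:5, burn:3, apple:2, any:2, about:2, say:2, friend:2, return:1, cloud:1, have:1, car:1
Most common: 'cat' with frequency 5.

5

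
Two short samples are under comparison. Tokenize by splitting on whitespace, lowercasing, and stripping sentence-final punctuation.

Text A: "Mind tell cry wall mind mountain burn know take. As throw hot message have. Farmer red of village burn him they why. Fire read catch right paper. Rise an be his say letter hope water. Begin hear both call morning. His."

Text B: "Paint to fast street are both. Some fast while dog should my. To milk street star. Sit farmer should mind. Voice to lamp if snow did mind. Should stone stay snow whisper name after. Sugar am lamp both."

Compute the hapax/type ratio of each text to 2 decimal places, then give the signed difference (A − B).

0.21

A: hapax=35, V=38, ratio=0.92
B: hapax=20, V=28, ratio=0.71
Difference = 0.92 − 0.71 = 0.21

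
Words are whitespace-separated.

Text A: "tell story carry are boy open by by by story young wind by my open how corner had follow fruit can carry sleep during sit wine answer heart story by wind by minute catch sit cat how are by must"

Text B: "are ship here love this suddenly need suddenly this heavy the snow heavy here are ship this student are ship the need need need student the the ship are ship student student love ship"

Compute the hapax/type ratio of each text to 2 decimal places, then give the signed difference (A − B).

0.60

A: hapax=18, V=26, ratio=0.69
B: hapax=1, V=11, ratio=0.09
Difference = 0.69 − 0.09 = 0.60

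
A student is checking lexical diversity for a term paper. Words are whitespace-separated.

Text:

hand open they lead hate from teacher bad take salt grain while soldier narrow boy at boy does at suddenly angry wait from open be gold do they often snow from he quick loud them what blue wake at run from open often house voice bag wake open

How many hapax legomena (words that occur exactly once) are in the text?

Frequencies: open:4, from:4, at:3, they:2, boy:2, often:2, wake:2, hand:1, lead:1, hate:1, teacher:1, bad:1, take:1, salt:1, grain:1, while:1, soldier:1, narrow:1, does:1, suddenly:1, … (16 more, each freq 1)
Hapax (freq=1): angry, bad, bag, be, blue, do, does, gold, grain, hand, hate, he, house, lead, loud, narrow, quick, run, salt, snow, soldier, suddenly, take, teacher, them, voice, wait, what, while

29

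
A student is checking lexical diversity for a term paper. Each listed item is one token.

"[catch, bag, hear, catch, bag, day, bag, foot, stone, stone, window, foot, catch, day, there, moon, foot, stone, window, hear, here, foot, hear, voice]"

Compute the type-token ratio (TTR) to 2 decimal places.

0.46

N = 24 tokens, V = 11 types.
TTR = V / N = 11 / 24 = 0.46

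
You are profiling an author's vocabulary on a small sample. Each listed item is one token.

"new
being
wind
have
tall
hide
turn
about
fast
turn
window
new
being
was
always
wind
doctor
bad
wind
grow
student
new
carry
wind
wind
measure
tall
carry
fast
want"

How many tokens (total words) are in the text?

30

Tokens: new, being, wind, have, tall, hide, turn, about, fast, turn, window, new, being, was, always, wind, doctor, bad, wind, grow, student, new, carry, wind, wind, measure, tall, carry, fast, want
N = 30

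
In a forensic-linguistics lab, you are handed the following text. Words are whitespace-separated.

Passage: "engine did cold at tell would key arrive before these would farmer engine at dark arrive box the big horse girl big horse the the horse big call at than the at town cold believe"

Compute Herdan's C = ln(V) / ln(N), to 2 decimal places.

N = 35, V = 21.
ln(V) = 3.044522, ln(N) = 3.555348
C = 3.044522 / 3.555348 = 0.86

0.86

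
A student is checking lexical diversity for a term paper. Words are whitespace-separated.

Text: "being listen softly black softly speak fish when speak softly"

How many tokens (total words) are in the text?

Tokens: being, listen, softly, black, softly, speak, fish, when, speak, softly
N = 10

10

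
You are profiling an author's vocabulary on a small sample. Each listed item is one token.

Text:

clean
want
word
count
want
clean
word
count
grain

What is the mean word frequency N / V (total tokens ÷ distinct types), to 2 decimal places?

N = 9 tokens, V = 5 types.
Mean frequency = N / V = 9 / 5 = 1.80

1.80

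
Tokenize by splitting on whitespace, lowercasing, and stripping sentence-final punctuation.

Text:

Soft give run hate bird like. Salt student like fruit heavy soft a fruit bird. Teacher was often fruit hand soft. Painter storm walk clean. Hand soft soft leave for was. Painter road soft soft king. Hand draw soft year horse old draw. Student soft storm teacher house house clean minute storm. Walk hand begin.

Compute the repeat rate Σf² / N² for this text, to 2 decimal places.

0.06

Frequencies: soft:9, hand:4, fruit:3, storm:3, bird:2, like:2, student:2, teacher:2, was:2, painter:2, walk:2, clean:2, draw:2, house:2, give:1, run:1, hate:1, salt:1, heavy:1, a:1, … (10 more, each freq 1)
Σf² = 171; N² = 3025
Repeat rate = 171 / 3025 = 0.06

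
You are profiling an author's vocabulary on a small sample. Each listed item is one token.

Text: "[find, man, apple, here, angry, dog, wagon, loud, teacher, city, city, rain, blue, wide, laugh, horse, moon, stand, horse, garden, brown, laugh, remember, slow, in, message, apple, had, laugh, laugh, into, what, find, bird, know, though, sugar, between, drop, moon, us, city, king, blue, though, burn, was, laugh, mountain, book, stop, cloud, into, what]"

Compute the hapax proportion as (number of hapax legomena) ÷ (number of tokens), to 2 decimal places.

0.56

Frequencies: laugh:5, city:3, find:2, apple:2, blue:2, horse:2, moon:2, into:2, what:2, though:2, man:1, here:1, angry:1, dog:1, wagon:1, loud:1, teacher:1, rain:1, wide:1, stand:1, … (20 more, each freq 1)
Hapax count = 30; token count = 54.
Ratio = 30 / 54 = 0.56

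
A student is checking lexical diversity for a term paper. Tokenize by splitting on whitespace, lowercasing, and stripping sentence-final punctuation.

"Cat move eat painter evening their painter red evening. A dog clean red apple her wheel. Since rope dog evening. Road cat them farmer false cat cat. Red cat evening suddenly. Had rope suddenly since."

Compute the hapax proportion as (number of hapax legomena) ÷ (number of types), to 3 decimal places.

Frequencies: cat:5, evening:4, red:3, painter:2, dog:2, since:2, rope:2, suddenly:2, move:1, eat:1, their:1, a:1, clean:1, apple:1, her:1, wheel:1, road:1, them:1, farmer:1, false:1, … (1 more, each freq 1)
Hapax count = 13; type count = 21.
Ratio = 13 / 21 = 0.619

0.619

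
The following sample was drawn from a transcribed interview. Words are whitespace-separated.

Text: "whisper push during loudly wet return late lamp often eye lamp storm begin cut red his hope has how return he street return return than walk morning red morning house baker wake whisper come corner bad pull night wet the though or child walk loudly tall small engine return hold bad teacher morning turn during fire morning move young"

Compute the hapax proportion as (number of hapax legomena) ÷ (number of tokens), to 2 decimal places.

Frequencies: return:5, morning:4, whisper:2, during:2, loudly:2, wet:2, lamp:2, red:2, walk:2, bad:2, push:1, late:1, often:1, eye:1, storm:1, begin:1, cut:1, his:1, hope:1, has:1, … (24 more, each freq 1)
Hapax count = 34; token count = 59.
Ratio = 34 / 59 = 0.58

0.58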